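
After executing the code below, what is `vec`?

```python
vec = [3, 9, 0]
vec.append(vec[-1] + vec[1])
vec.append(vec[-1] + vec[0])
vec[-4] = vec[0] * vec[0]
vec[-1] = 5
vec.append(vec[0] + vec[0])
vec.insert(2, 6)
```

[3, 9, 6, 0, 9, 5, 6]

append vec[-1]+vec[1] = 0+9 = 9 → [3, 9, 0, 9]
append vec[-1]+vec[0] = 9+3 = 12 → [3, 9, 0, 9, 12]
vec[-4] = vec[0]*vec[0] = 3*3 = 9 → [3, 9, 0, 9, 12]
vec[-1] = 5 → [3, 9, 0, 9, 5]
append vec[0]+vec[0] = 3+3 = 6 → [3, 9, 0, 9, 5, 6]
insert 6 at 2 → [3, 9, 6, 0, 9, 5, 6]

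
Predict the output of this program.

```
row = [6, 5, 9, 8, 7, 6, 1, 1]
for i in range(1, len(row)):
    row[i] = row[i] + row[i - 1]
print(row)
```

i=1: row[1] = 5+6 = 11 → [6, 11, 9, 8, 7, 6, 1, 1]
i=2: row[2] = 9+11 = 20 → [6, 11, 20, 8, 7, 6, 1, 1]
i=3: row[3] = 8+20 = 28 → [6, 11, 20, 28, 7, 6, 1, 1]
i=4: row[4] = 7+28 = 35 → [6, 11, 20, 28, 35, 6, 1, 1]
i=5: row[5] = 6+35 = 41 → [6, 11, 20, 28, 35, 41, 1, 1]
i=6: row[6] = 1+41 = 42 → [6, 11, 20, 28, 35, 41, 42, 1]
i=7: row[7] = 1+42 = 43 → [6, 11, 20, 28, 35, 41, 42, 43]

[6, 11, 20, 28, 35, 41, 42, 43]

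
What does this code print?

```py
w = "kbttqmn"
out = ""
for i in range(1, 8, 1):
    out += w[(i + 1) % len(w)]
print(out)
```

i=1: add w[2]='t' → 't'
i=2: add w[3]='t' → 'tt'
i=3: add w[4]='q' → 'ttq'
i=4: add w[5]='m' → 'ttqm'
i=5: add w[6]='n' → 'ttqmn'
i=6: add w[0]='k' → 'ttqmnk'
i=7: add w[1]='b' → 'ttqmnkb'

ttqmnkb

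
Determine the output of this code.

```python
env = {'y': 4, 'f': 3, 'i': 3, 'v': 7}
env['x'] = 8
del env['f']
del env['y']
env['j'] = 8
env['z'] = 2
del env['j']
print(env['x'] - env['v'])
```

1

env['x'] = 8 → {'y': 4, 'f': 3, 'i': 3, 'v': 7, 'x': 8}
del 'f' → {'y': 4, 'i': 3, 'v': 7, 'x': 8}
del 'y' → {'i': 3, 'v': 7, 'x': 8}
env['j'] = 8 → {'i': 3, 'v': 7, 'x': 8, 'j': 8}
env['z'] = 2 → {'i': 3, 'v': 7, 'x': 8, 'j': 8, 'z': 2}
del 'j' → {'i': 3, 'v': 7, 'x': 8, 'z': 2}
env['x']-env['v'] = 8-7 = 1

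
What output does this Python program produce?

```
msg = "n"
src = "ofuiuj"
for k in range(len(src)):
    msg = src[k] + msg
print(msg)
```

k=0: prepend 'o' → 'on'
k=1: prepend 'f' → 'fon'
k=2: prepend 'u' → 'ufon'
k=3: prepend 'i' → 'iufon'
k=4: prepend 'u' → 'uiufon'
k=5: prepend 'j' → 'juiufon'

juiufon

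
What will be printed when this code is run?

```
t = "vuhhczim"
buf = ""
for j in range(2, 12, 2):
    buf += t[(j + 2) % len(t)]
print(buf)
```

j=2: add t[4]='c' → 'c'
j=4: add t[6]='i' → 'ci'
j=6: add t[0]='v' → 'civ'
j=8: add t[2]='h' → 'civh'
j=10: add t[4]='c' → 'civhc'

civhc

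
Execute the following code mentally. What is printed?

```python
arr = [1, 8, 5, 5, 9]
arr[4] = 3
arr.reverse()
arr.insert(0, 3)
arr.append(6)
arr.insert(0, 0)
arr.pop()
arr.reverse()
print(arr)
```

[1, 8, 5, 5, 3, 3, 0]

arr[4] = 3 → [1, 8, 5, 5, 3]
reverse → [3, 5, 5, 8, 1]
insert 3 at 0 → [3, 3, 5, 5, 8, 1]
append 6 → [3, 3, 5, 5, 8, 1, 6]
insert 0 at 0 → [0, 3, 3, 5, 5, 8, 1, 6]
pop() removes 6 → [0, 3, 3, 5, 5, 8, 1]
reverse → [1, 8, 5, 5, 3, 3, 0]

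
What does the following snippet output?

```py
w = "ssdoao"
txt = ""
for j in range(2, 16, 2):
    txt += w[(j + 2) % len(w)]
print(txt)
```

asdasda

j=2: add w[4]='a' → 'a'
j=4: add w[0]='s' → 'as'
j=6: add w[2]='d' → 'asd'
j=8: add w[4]='a' → 'asda'
j=10: add w[0]='s' → 'asdas'
j=12: add w[2]='d' → 'asdasd'
j=14: add w[4]='a' → 'asdasda'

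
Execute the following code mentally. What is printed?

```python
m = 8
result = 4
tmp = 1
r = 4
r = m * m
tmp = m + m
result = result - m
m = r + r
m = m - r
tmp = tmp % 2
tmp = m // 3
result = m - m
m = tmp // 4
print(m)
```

r = 8*8 = 64
tmp = 8+8 = 16
result = 4-8 = -4
m = 64+64 = 128
m = 128-64 = 64
tmp = 16%2 = 0
tmp = 64//3 = 21
result = 64-64 = 0
m = 21//4 = 5

5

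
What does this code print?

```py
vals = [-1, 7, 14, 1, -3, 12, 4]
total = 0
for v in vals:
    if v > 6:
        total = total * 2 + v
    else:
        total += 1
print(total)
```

81

v=-1: not >6, total = 0+1 = 1
v=7: >6, total = 1*2+7 = 9
v=14: >6, total = 9*2+14 = 32
v=1: not >6, total = 32+1 = 33
v=-3: not >6, total = 33+1 = 34
v=12: >6, total = 34*2+12 = 80
v=4: not >6, total = 80+1 = 81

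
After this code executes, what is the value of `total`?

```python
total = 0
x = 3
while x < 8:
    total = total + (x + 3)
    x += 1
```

40

x=3: total = 0+6 = 6
x=4: total = 6+7 = 13
x=5: total = 13+8 = 21
x=6: total = 21+9 = 30
x=7: total = 30+10 = 40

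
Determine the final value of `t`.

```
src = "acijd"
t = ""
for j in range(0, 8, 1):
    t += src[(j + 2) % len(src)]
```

'ijdacijd'

j=0: add src[2]='i' → 'i'
j=1: add src[3]='j' → 'ij'
j=2: add src[4]='d' → 'ijd'
j=3: add src[0]='a' → 'ijda'
j=4: add src[1]='c' → 'ijdac'
j=5: add src[2]='i' → 'ijdaci'
j=6: add src[3]='j' → 'ijdacij'
j=7: add src[4]='d' → 'ijdacijd'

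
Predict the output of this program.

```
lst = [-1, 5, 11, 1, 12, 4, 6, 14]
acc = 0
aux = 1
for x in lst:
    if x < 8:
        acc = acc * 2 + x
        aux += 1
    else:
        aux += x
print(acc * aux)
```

1806

x=-1: <8, acc = 0*2+(-1) = -1; aux=2
x=5: <8, acc = (-1)*2+5 = 3; aux=3
x=11: not <8; aux=14
x=1: <8, acc = 3*2+1 = 7; aux=15
x=12: not <8; aux=27
x=4: <8, acc = 7*2+4 = 18; aux=28
x=6: <8, acc = 18*2+6 = 42; aux=29
x=14: not <8; aux=43
acc*aux = 42*43 = 1806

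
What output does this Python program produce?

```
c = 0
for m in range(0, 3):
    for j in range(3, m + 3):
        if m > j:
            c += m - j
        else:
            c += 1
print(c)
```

3

m=1,j=3: not 1>3, c = 0+1 = 1
m=2,j=3: not 2>3, c = 1+1 = 2
m=2,j=4: not 2>4, c = 2+1 = 3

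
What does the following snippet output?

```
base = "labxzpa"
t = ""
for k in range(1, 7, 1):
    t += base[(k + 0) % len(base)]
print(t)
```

abxzpa

k=1: add base[1]='a' → 'a'
k=2: add base[2]='b' → 'ab'
k=3: add base[3]='x' → 'abx'
k=4: add base[4]='z' → 'abxz'
k=5: add base[5]='p' → 'abxzp'
k=6: add base[6]='a' → 'abxzpa'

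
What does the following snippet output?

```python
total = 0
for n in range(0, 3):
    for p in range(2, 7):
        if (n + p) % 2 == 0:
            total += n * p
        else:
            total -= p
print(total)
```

n=0,p=2: even sum, total = 0+0 = 0
n=0,p=3: odd sum, total = 0-3 = -3
n=0,p=4: even sum, total = (-3)+0 = -3
n=0,p=5: odd sum, total = (-3)-5 = -8
n=0,p=6: even sum, total = (-8)+0 = -8
n=1,p=2: odd sum, total = (-8)-2 = -10
n=1,p=3: even sum, total = (-10)+3 = -7
n=1,p=4: odd sum, total = (-7)-4 = -11
n=1,p=5: even sum, total = (-11)+5 = -6
n=1,p=6: odd sum, total = (-6)-6 = -12
n=2,p=2: even sum, total = (-12)+4 = -8
n=2,p=3: odd sum, total = (-8)-3 = -11
n=2,p=4: even sum, total = (-11)+8 = -3
n=2,p=5: odd sum, total = (-3)-5 = -8
n=2,p=6: even sum, total = (-8)+12 = 4

4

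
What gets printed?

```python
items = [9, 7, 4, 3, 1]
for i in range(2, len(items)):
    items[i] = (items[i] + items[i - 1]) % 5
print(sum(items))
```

i=2: items[2] = (4+7)%5 = 1 → [9, 7, 1, 3, 1]
i=3: items[3] = (3+1)%5 = 4 → [9, 7, 1, 4, 1]
i=4: items[4] = (1+4)%5 = 0 → [9, 7, 1, 4, 0]
sum = 21

21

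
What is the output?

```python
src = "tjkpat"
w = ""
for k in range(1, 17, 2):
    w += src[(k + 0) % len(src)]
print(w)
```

k=1: add src[1]='j' → 'j'
k=3: add src[3]='p' → 'jp'
k=5: add src[5]='t' → 'jpt'
k=7: add src[1]='j' → 'jptj'
k=9: add src[3]='p' → 'jptjp'
k=11: add src[5]='t' → 'jptjpt'
k=13: add src[1]='j' → 'jptjptj'
k=15: add src[3]='p' → 'jptjptjp'

jptjptjp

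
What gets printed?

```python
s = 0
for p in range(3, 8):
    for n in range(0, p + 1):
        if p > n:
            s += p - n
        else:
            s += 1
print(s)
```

p=3,n=0: 3>0, s = 0+3 = 3
p=3,n=1: 3>1, s = 3+2 = 5
p=3,n=2: 3>2, s = 5+1 = 6
p=3,n=3: not 3>3, s = 6+1 = 7
p=4,n=0: 4>0, s = 7+4 = 11
p=4,n=1: 4>1, s = 11+3 = 14
p=4,n=2: 4>2, s = 14+2 = 16
p=4,n=3: 4>3, s = 16+1 = 17
p=4,n=4: not 4>4, s = 17+1 = 18
p=5,n=0: 5>0, s = 18+5 = 23
p=5,n=1: 5>1, s = 23+4 = 27
p=5,n=2: 5>2, s = 27+3 = 30
p=5,n=3: 5>3, s = 30+2 = 32
p=5,n=4: 5>4, s = 32+1 = 33
p=5,n=5: not 5>5, s = 33+1 = 34
p=6,n=0: 6>0, s = 34+6 = 40
p=6,n=1: 6>1, s = 40+5 = 45
p=6,n=2: 6>2, s = 45+4 = 49
p=6,n=3: 6>3, s = 49+3 = 52
p=6,n=4: 6>4, s = 52+2 = 54
p=6,n=5: 6>5, s = 54+1 = 55
p=6,n=6: not 6>6, s = 55+1 = 56
p=7,n=0: 7>0, s = 56+7 = 63
p=7,n=1: 7>1, s = 63+6 = 69
p=7,n=2: 7>2, s = 69+5 = 74
p=7,n=3: 7>3, s = 74+4 = 78
p=7,n=4: 7>4, s = 78+3 = 81
p=7,n=5: 7>5, s = 81+2 = 83
p=7,n=6: 7>6, s = 83+1 = 84
p=7,n=7: not 7>7, s = 84+1 = 85

85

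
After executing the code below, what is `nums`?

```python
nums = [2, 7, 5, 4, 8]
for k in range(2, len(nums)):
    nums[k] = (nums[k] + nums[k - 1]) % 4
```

[2, 7, 0, 0, 0]

k=2: nums[2] = (5+7)%4 = 0 → [2, 7, 0, 4, 8]
k=3: nums[3] = (4+0)%4 = 0 → [2, 7, 0, 0, 8]
k=4: nums[4] = (8+0)%4 = 0 → [2, 7, 0, 0, 0]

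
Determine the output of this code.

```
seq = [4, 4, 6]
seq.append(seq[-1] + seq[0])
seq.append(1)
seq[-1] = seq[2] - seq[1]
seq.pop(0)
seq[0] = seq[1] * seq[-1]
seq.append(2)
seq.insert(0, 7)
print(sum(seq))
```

39

append seq[-1]+seq[0] = 6+4 = 10 → [4, 4, 6, 10]
append 1 → [4, 4, 6, 10, 1]
seq[-1] = seq[2]-seq[1] = 6-4 = 2 → [4, 4, 6, 10, 2]
pop(0) removes 4 → [4, 6, 10, 2]
seq[0] = seq[1]*seq[-1] = 6*2 = 12 → [12, 6, 10, 2]
append 2 → [12, 6, 10, 2, 2]
insert 7 at 0 → [7, 12, 6, 10, 2, 2]
sum = 39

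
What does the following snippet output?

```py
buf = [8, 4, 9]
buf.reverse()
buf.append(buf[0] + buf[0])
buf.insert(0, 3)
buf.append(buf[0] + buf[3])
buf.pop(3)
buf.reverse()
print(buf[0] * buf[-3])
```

44

reverse → [9, 4, 8]
append buf[0]+buf[0] = 9+9 = 18 → [9, 4, 8, 18]
insert 3 at 0 → [3, 9, 4, 8, 18]
append buf[0]+buf[3] = 3+8 = 11 → [3, 9, 4, 8, 18, 11]
pop(3) removes 8 → [3, 9, 4, 18, 11]
reverse → [11, 18, 4, 9, 3]
buf[0]*buf[-3] = 11*4 = 44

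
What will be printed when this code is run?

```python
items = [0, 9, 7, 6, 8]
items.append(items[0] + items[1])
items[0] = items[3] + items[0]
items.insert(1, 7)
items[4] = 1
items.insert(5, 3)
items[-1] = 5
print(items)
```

append items[0]+items[1] = 0+9 = 9 → [0, 9, 7, 6, 8, 9]
items[0] = items[3]+items[0] = 6+0 = 6 → [6, 9, 7, 6, 8, 9]
insert 7 at 1 → [6, 7, 9, 7, 6, 8, 9]
items[4] = 1 → [6, 7, 9, 7, 1, 8, 9]
insert 3 at 5 → [6, 7, 9, 7, 1, 3, 8, 9]
items[-1] = 5 → [6, 7, 9, 7, 1, 3, 8, 5]

[6, 7, 9, 7, 1, 3, 8, 5]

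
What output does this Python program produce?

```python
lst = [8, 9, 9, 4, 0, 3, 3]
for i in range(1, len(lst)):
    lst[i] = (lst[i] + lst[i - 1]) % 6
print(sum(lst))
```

i=1: lst[1] = (9+8)%6 = 5 → [8, 5, 9, 4, 0, 3, 3]
i=2: lst[2] = (9+5)%6 = 2 → [8, 5, 2, 4, 0, 3, 3]
i=3: lst[3] = (4+2)%6 = 0 → [8, 5, 2, 0, 0, 3, 3]
i=4: lst[4] = (0+0)%6 = 0 → [8, 5, 2, 0, 0, 3, 3]
i=5: lst[5] = (3+0)%6 = 3 → [8, 5, 2, 0, 0, 3, 3]
i=6: lst[6] = (3+3)%6 = 0 → [8, 5, 2, 0, 0, 3, 0]
sum = 18

18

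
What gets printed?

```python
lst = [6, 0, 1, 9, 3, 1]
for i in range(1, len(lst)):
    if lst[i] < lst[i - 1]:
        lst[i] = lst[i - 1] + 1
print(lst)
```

i=1: 0<6, lst[1] = 6+1 = 7 → [6, 7, 1, 9, 3, 1]
i=2: 1<7, lst[2] = 7+1 = 8 → [6, 7, 8, 9, 3, 1]
i=3: 9>=8, unchanged → [6, 7, 8, 9, 3, 1]
i=4: 3<9, lst[4] = 9+1 = 10 → [6, 7, 8, 9, 10, 1]
i=5: 1<10, lst[5] = 10+1 = 11 → [6, 7, 8, 9, 10, 11]

[6, 7, 8, 9, 10, 11]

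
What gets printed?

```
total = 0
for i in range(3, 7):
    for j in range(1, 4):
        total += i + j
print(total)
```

78

i=3,j=1: total = 0+4 = 4
i=3,j=2: total = 4+5 = 9
i=3,j=3: total = 9+6 = 15
i=4,j=1: total = 15+5 = 20
i=4,j=2: total = 20+6 = 26
i=4,j=3: total = 26+7 = 33
i=5,j=1: total = 33+6 = 39
i=5,j=2: total = 39+7 = 46
i=5,j=3: total = 46+8 = 54
i=6,j=1: total = 54+7 = 61
i=6,j=2: total = 61+8 = 69
i=6,j=3: total = 69+9 = 78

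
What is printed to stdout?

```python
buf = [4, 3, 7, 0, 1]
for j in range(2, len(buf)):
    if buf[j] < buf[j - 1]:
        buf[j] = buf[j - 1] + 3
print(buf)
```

[4, 3, 7, 10, 13]

j=2: 7>=3, unchanged → [4, 3, 7, 0, 1]
j=3: 0<7, buf[3] = 7+3 = 10 → [4, 3, 7, 10, 1]
j=4: 1<10, buf[4] = 10+3 = 13 → [4, 3, 7, 10, 13]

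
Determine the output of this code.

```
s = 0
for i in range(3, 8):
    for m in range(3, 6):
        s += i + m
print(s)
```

i=3,m=3: s = 0+6 = 6
i=3,m=4: s = 6+7 = 13
i=3,m=5: s = 13+8 = 21
i=4,m=3: s = 21+7 = 28
i=4,m=4: s = 28+8 = 36
i=4,m=5: s = 36+9 = 45
i=5,m=3: s = 45+8 = 53
i=5,m=4: s = 53+9 = 62
i=5,m=5: s = 62+10 = 72
i=6,m=3: s = 72+9 = 81
i=6,m=4: s = 81+10 = 91
i=6,m=5: s = 91+11 = 102
i=7,m=3: s = 102+10 = 112
i=7,m=4: s = 112+11 = 123
i=7,m=5: s = 123+12 = 135

135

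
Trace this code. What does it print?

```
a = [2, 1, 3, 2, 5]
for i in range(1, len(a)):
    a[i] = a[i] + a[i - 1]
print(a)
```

i=1: a[1] = 1+2 = 3 → [2, 3, 3, 2, 5]
i=2: a[2] = 3+3 = 6 → [2, 3, 6, 2, 5]
i=3: a[3] = 2+6 = 8 → [2, 3, 6, 8, 5]
i=4: a[4] = 5+8 = 13 → [2, 3, 6, 8, 13]

[2, 3, 6, 8, 13]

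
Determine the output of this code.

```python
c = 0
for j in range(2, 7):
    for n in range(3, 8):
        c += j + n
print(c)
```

225

j=2,n=3: c = 0+5 = 5
j=2,n=4: c = 5+6 = 11
j=2,n=5: c = 11+7 = 18
j=2,n=6: c = 18+8 = 26
j=2,n=7: c = 26+9 = 35
j=3,n=3: c = 35+6 = 41
j=3,n=4: c = 41+7 = 48
j=3,n=5: c = 48+8 = 56
j=3,n=6: c = 56+9 = 65
j=3,n=7: c = 65+10 = 75
j=4,n=3: c = 75+7 = 82
j=4,n=4: c = 82+8 = 90
j=4,n=5: c = 90+9 = 99
j=4,n=6: c = 99+10 = 109
j=4,n=7: c = 109+11 = 120
j=5,n=3: c = 120+8 = 128
j=5,n=4: c = 128+9 = 137
j=5,n=5: c = 137+10 = 147
j=5,n=6: c = 147+11 = 158
j=5,n=7: c = 158+12 = 170
j=6,n=3: c = 170+9 = 179
j=6,n=4: c = 179+10 = 189
j=6,n=5: c = 189+11 = 200
j=6,n=6: c = 200+12 = 212
j=6,n=7: c = 212+13 = 225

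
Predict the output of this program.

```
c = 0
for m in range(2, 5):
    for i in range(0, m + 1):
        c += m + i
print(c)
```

m=2,i=0: c = 0+2 = 2
m=2,i=1: c = 2+3 = 5
m=2,i=2: c = 5+4 = 9
m=3,i=0: c = 9+3 = 12
m=3,i=1: c = 12+4 = 16
m=3,i=2: c = 16+5 = 21
m=3,i=3: c = 21+6 = 27
m=4,i=0: c = 27+4 = 31
m=4,i=1: c = 31+5 = 36
m=4,i=2: c = 36+6 = 42
m=4,i=3: c = 42+7 = 49
m=4,i=4: c = 49+8 = 57

57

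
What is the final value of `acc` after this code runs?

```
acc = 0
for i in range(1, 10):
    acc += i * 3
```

135

i=1: acc = 0+1*3 = 3
i=2: acc = 3+2*3 = 9
i=3: acc = 9+3*3 = 18
i=4: acc = 18+4*3 = 30
i=5: acc = 30+5*3 = 45
i=6: acc = 45+6*3 = 63
i=7: acc = 63+7*3 = 84
i=8: acc = 84+8*3 = 108
i=9: acc = 108+9*3 = 135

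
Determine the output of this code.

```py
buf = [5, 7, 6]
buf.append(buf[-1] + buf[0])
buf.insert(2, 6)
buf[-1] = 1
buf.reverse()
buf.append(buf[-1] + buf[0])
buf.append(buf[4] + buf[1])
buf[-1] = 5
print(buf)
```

append buf[-1]+buf[0] = 6+5 = 11 → [5, 7, 6, 11]
insert 6 at 2 → [5, 7, 6, 6, 11]
buf[-1] = 1 → [5, 7, 6, 6, 1]
reverse → [1, 6, 6, 7, 5]
append buf[-1]+buf[0] = 5+1 = 6 → [1, 6, 6, 7, 5, 6]
append buf[4]+buf[1] = 5+6 = 11 → [1, 6, 6, 7, 5, 6, 11]
buf[-1] = 5 → [1, 6, 6, 7, 5, 6, 5]

[1, 6, 6, 7, 5, 6, 5]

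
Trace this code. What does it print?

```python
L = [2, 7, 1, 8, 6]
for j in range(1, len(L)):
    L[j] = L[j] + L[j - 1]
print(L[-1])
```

24

j=1: L[1] = 7+2 = 9 → [2, 9, 1, 8, 6]
j=2: L[2] = 1+9 = 10 → [2, 9, 10, 8, 6]
j=3: L[3] = 8+10 = 18 → [2, 9, 10, 18, 6]
j=4: L[4] = 6+18 = 24 → [2, 9, 10, 18, 24]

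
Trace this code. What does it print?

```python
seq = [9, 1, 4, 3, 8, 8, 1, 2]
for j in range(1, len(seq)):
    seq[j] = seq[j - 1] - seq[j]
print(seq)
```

j=1: seq[1] = 9-1 = 8 → [9, 8, 4, 3, 8, 8, 1, 2]
j=2: seq[2] = 8-4 = 4 → [9, 8, 4, 3, 8, 8, 1, 2]
j=3: seq[3] = 4-3 = 1 → [9, 8, 4, 1, 8, 8, 1, 2]
j=4: seq[4] = 1-8 = -7 → [9, 8, 4, 1, -7, 8, 1, 2]
j=5: seq[5] = (-7)-8 = -15 → [9, 8, 4, 1, -7, -15, 1, 2]
j=6: seq[6] = (-15)-1 = -16 → [9, 8, 4, 1, -7, -15, -16, 2]
j=7: seq[7] = (-16)-2 = -18 → [9, 8, 4, 1, -7, -15, -16, -18]

[9, 8, 4, 1, -7, -15, -16, -18]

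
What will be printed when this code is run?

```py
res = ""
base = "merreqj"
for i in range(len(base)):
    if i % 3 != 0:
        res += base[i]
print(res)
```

ereq

i=0: skip
i=1: add 'e' → 'e'
i=2: add 'r' → 'er'
i=3: skip
i=4: add 'e' → 'ere'
i=5: add 'q' → 'ereq'
i=6: skip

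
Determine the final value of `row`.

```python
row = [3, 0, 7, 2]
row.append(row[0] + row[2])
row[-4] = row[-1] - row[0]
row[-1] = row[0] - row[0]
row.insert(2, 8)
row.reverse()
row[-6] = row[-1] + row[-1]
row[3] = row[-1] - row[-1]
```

[6, 2, 7, 0, 7, 3]

append row[0]+row[2] = 3+7 = 10 → [3, 0, 7, 2, 10]
row[-4] = row[-1]-row[0] = 10-3 = 7 → [3, 7, 7, 2, 10]
row[-1] = row[0]-row[0] = 3-3 = 0 → [3, 7, 7, 2, 0]
insert 8 at 2 → [3, 7, 8, 7, 2, 0]
reverse → [0, 2, 7, 8, 7, 3]
row[-6] = row[-1]+row[-1] = 3+3 = 6 → [6, 2, 7, 8, 7, 3]
row[3] = row[-1]-row[-1] = 3-3 = 0 → [6, 2, 7, 0, 7, 3]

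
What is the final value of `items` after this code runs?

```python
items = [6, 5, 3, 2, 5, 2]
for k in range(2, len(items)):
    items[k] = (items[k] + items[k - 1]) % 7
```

[6, 5, 1, 3, 1, 3]

k=2: items[2] = (3+5)%7 = 1 → [6, 5, 1, 2, 5, 2]
k=3: items[3] = (2+1)%7 = 3 → [6, 5, 1, 3, 5, 2]
k=4: items[4] = (5+3)%7 = 1 → [6, 5, 1, 3, 1, 2]
k=5: items[5] = (2+1)%7 = 3 → [6, 5, 1, 3, 1, 3]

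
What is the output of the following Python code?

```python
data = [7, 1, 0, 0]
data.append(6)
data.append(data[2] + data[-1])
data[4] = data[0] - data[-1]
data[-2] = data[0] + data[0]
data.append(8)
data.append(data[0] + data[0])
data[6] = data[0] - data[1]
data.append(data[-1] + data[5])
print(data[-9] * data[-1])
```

140

append 6 → [7, 1, 0, 0, 6]
append data[2]+data[-1] = 0+6 = 6 → [7, 1, 0, 0, 6, 6]
data[4] = data[0]-data[-1] = 7-6 = 1 → [7, 1, 0, 0, 1, 6]
data[-2] = data[0]+data[0] = 7+7 = 14 → [7, 1, 0, 0, 14, 6]
append 8 → [7, 1, 0, 0, 14, 6, 8]
append data[0]+data[0] = 7+7 = 14 → [7, 1, 0, 0, 14, 6, 8, 14]
data[6] = data[0]-data[1] = 7-1 = 6 → [7, 1, 0, 0, 14, 6, 6, 14]
append data[-1]+data[5] = 14+6 = 20 → [7, 1, 0, 0, 14, 6, 6, 14, 20]
data[-9]*data[-1] = 7*20 = 140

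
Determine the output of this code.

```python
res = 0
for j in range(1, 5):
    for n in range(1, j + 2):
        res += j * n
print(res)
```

j=1,n=1: res = 0+1 = 1
j=1,n=2: res = 1+2 = 3
j=2,n=1: res = 3+2 = 5
j=2,n=2: res = 5+4 = 9
j=2,n=3: res = 9+6 = 15
j=3,n=1: res = 15+3 = 18
j=3,n=2: res = 18+6 = 24
j=3,n=3: res = 24+9 = 33
j=3,n=4: res = 33+12 = 45
j=4,n=1: res = 45+4 = 49
j=4,n=2: res = 49+8 = 57
j=4,n=3: res = 57+12 = 69
j=4,n=4: res = 69+16 = 85
j=4,n=5: res = 85+20 = 105

105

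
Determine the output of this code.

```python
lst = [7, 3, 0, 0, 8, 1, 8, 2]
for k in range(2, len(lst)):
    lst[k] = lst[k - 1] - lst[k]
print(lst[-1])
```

k=2: lst[2] = 3-0 = 3 → [7, 3, 3, 0, 8, 1, 8, 2]
k=3: lst[3] = 3-0 = 3 → [7, 3, 3, 3, 8, 1, 8, 2]
k=4: lst[4] = 3-8 = -5 → [7, 3, 3, 3, -5, 1, 8, 2]
k=5: lst[5] = (-5)-1 = -6 → [7, 3, 3, 3, -5, -6, 8, 2]
k=6: lst[6] = (-6)-8 = -14 → [7, 3, 3, 3, -5, -6, -14, 2]
k=7: lst[7] = (-14)-2 = -16 → [7, 3, 3, 3, -5, -6, -14, -16]

-16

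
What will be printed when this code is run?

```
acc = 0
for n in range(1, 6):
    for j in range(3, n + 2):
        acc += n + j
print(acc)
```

80

n=2,j=3: acc = 0+5 = 5
n=3,j=3: acc = 5+6 = 11
n=3,j=4: acc = 11+7 = 18
n=4,j=3: acc = 18+7 = 25
n=4,j=4: acc = 25+8 = 33
n=4,j=5: acc = 33+9 = 42
n=5,j=3: acc = 42+8 = 50
n=5,j=4: acc = 50+9 = 59
n=5,j=5: acc = 59+10 = 69
n=5,j=6: acc = 69+11 = 80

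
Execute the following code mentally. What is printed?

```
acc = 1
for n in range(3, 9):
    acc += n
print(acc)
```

n=3: acc = 1+3 = 4
n=4: acc = 4+4 = 8
n=5: acc = 8+5 = 13
n=6: acc = 13+6 = 19
n=7: acc = 19+7 = 26
n=8: acc = 26+8 = 34

34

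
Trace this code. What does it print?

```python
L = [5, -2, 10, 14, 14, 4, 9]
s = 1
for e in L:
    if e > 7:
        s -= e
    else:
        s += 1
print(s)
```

-43

e=5: not >7, s = 1+1 = 2
e=-2: not >7, s = 2+1 = 3
e=10: >7, s = 3-10 = -7
e=14: >7, s = (-7)-14 = -21
e=14: >7, s = (-21)-14 = -35
e=4: not >7, s = (-35)+1 = -34
e=9: >7, s = (-34)-9 = -43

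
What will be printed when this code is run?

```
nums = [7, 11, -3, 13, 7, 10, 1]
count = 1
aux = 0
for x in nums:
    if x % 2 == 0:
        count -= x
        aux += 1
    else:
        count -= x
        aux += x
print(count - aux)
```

x=7: not even, count = 1-7 = -6; aux=7
x=11: not even, count = (-6)-11 = -17; aux=18
x=-3: not even, count = (-17)-(-3) = -14; aux=15
x=13: not even, count = (-14)-13 = -27; aux=28
x=7: not even, count = (-27)-7 = -34; aux=35
x=10: even, count = (-34)-10 = -44; aux=36
x=1: not even, count = (-44)-1 = -45; aux=37
count-aux = (-45)-37 = -82

-82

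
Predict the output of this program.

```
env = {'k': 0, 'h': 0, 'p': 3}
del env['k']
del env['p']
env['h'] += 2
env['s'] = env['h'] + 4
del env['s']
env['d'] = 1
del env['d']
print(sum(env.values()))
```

del 'k' → {'h': 0, 'p': 3}
del 'p' → {'h': 0}
env['h'] = 0+2 = 2 → {'h': 2}
env['s'] = env['h']+4 = 6 → {'h': 2, 's': 6}
del 's' → {'h': 2}
env['d'] = 1 → {'h': 2, 'd': 1}
del 'd' → {'h': 2}
sum of values = 2

2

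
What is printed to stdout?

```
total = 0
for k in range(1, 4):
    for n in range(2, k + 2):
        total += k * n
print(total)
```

39

k=1,n=2: total = 0+2 = 2
k=2,n=2: total = 2+4 = 6
k=2,n=3: total = 6+6 = 12
k=3,n=2: total = 12+6 = 18
k=3,n=3: total = 18+9 = 27
k=3,n=4: total = 27+12 = 39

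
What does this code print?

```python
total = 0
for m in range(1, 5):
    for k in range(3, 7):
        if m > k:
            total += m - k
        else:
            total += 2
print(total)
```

31

m=1,k=3: not 1>3, total = 0+2 = 2
m=1,k=4: not 1>4, total = 2+2 = 4
m=1,k=5: not 1>5, total = 4+2 = 6
m=1,k=6: not 1>6, total = 6+2 = 8
m=2,k=3: not 2>3, total = 8+2 = 10
m=2,k=4: not 2>4, total = 10+2 = 12
m=2,k=5: not 2>5, total = 12+2 = 14
m=2,k=6: not 2>6, total = 14+2 = 16
m=3,k=3: not 3>3, total = 16+2 = 18
m=3,k=4: not 3>4, total = 18+2 = 20
m=3,k=5: not 3>5, total = 20+2 = 22
m=3,k=6: not 3>6, total = 22+2 = 24
m=4,k=3: 4>3, total = 24+1 = 25
m=4,k=4: not 4>4, total = 25+2 = 27
m=4,k=5: not 4>5, total = 27+2 = 29
m=4,k=6: not 4>6, total = 29+2 = 31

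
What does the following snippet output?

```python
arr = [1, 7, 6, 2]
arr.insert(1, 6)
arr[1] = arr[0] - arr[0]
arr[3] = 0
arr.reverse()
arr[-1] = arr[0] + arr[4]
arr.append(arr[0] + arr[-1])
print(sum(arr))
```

insert 6 at 1 → [1, 6, 7, 6, 2]
arr[1] = arr[0]-arr[0] = 1-1 = 0 → [1, 0, 7, 6, 2]
arr[3] = 0 → [1, 0, 7, 0, 2]
reverse → [2, 0, 7, 0, 1]
arr[-1] = arr[0]+arr[4] = 2+1 = 3 → [2, 0, 7, 0, 3]
append arr[0]+arr[-1] = 2+3 = 5 → [2, 0, 7, 0, 3, 5]
sum = 17

17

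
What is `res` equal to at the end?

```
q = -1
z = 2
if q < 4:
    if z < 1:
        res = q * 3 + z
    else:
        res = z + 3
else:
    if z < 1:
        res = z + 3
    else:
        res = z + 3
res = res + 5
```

q=-1, z=2
q < 4 is True; z < 1 is False
→ res = z + 3 = 5
res = 5+5 = 10

10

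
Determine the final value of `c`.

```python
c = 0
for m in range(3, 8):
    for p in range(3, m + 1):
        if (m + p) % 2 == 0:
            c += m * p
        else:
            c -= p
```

205

m=3,p=3: even sum, c = 0+9 = 9
m=4,p=3: odd sum, c = 9-3 = 6
m=4,p=4: even sum, c = 6+16 = 22
m=5,p=3: even sum, c = 22+15 = 37
m=5,p=4: odd sum, c = 37-4 = 33
m=5,p=5: even sum, c = 33+25 = 58
m=6,p=3: odd sum, c = 58-3 = 55
m=6,p=4: even sum, c = 55+24 = 79
m=6,p=5: odd sum, c = 79-5 = 74
m=6,p=6: even sum, c = 74+36 = 110
m=7,p=3: even sum, c = 110+21 = 131
m=7,p=4: odd sum, c = 131-4 = 127
m=7,p=5: even sum, c = 127+35 = 162
m=7,p=6: odd sum, c = 162-6 = 156
m=7,p=7: even sum, c = 156+49 = 205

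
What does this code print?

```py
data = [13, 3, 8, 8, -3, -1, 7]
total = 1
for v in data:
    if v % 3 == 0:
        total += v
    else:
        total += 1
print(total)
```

6

v=13: not %3==0, total = 1+1 = 2
v=3: %3==0, total = 2+3 = 5
v=8: not %3==0, total = 5+1 = 6
v=8: not %3==0, total = 6+1 = 7
v=-3: %3==0, total = 7+(-3) = 4
v=-1: not %3==0, total = 4+1 = 5
v=7: not %3==0, total = 5+1 = 6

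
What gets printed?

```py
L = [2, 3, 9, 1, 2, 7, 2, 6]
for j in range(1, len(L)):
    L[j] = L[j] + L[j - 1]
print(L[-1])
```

32

j=1: L[1] = 3+2 = 5 → [2, 5, 9, 1, 2, 7, 2, 6]
j=2: L[2] = 9+5 = 14 → [2, 5, 14, 1, 2, 7, 2, 6]
j=3: L[3] = 1+14 = 15 → [2, 5, 14, 15, 2, 7, 2, 6]
j=4: L[4] = 2+15 = 17 → [2, 5, 14, 15, 17, 7, 2, 6]
j=5: L[5] = 7+17 = 24 → [2, 5, 14, 15, 17, 24, 2, 6]
j=6: L[6] = 2+24 = 26 → [2, 5, 14, 15, 17, 24, 26, 6]
j=7: L[7] = 6+26 = 32 → [2, 5, 14, 15, 17, 24, 26, 32]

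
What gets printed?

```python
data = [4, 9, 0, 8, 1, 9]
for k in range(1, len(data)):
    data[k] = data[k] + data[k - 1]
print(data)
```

k=1: data[1] = 9+4 = 13 → [4, 13, 0, 8, 1, 9]
k=2: data[2] = 0+13 = 13 → [4, 13, 13, 8, 1, 9]
k=3: data[3] = 8+13 = 21 → [4, 13, 13, 21, 1, 9]
k=4: data[4] = 1+21 = 22 → [4, 13, 13, 21, 22, 9]
k=5: data[5] = 9+22 = 31 → [4, 13, 13, 21, 22, 31]

[4, 13, 13, 21, 22, 31]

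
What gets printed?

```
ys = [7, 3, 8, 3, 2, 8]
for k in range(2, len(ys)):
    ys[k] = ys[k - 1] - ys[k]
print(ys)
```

k=2: ys[2] = 3-8 = -5 → [7, 3, -5, 3, 2, 8]
k=3: ys[3] = (-5)-3 = -8 → [7, 3, -5, -8, 2, 8]
k=4: ys[4] = (-8)-2 = -10 → [7, 3, -5, -8, -10, 8]
k=5: ys[5] = (-10)-8 = -18 → [7, 3, -5, -8, -10, -18]

[7, 3, -5, -8, -10, -18]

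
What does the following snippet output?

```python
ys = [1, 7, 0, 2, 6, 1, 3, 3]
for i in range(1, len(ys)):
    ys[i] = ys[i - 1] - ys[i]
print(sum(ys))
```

i=1: ys[1] = 1-7 = -6 → [1, -6, 0, 2, 6, 1, 3, 3]
i=2: ys[2] = (-6)-0 = -6 → [1, -6, -6, 2, 6, 1, 3, 3]
i=3: ys[3] = (-6)-2 = -8 → [1, -6, -6, -8, 6, 1, 3, 3]
i=4: ys[4] = (-8)-6 = -14 → [1, -6, -6, -8, -14, 1, 3, 3]
i=5: ys[5] = (-14)-1 = -15 → [1, -6, -6, -8, -14, -15, 3, 3]
i=6: ys[6] = (-15)-3 = -18 → [1, -6, -6, -8, -14, -15, -18, 3]
i=7: ys[7] = (-18)-3 = -21 → [1, -6, -6, -8, -14, -15, -18, -21]
sum = -87

-87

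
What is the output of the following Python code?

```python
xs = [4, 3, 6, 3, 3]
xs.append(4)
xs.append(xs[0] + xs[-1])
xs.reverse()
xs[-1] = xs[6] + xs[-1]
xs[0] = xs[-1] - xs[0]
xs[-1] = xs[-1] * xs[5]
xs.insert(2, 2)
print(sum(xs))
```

append 4 → [4, 3, 6, 3, 3, 4]
append xs[0]+xs[-1] = 4+4 = 8 → [4, 3, 6, 3, 3, 4, 8]
reverse → [8, 4, 3, 3, 6, 3, 4]
xs[-1] = xs[6]+xs[-1] = 4+4 = 8 → [8, 4, 3, 3, 6, 3, 8]
xs[0] = xs[-1]-xs[0] = 8-8 = 0 → [0, 4, 3, 3, 6, 3, 8]
xs[-1] = xs[-1]*xs[5] = 8*3 = 24 → [0, 4, 3, 3, 6, 3, 24]
insert 2 at 2 → [0, 4, 2, 3, 3, 6, 3, 24]
sum = 45

45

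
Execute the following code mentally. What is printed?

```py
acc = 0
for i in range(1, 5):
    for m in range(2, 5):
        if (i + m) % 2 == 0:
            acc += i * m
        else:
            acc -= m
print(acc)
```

30

i=1,m=2: odd sum, acc = 0-2 = -2
i=1,m=3: even sum, acc = (-2)+3 = 1
i=1,m=4: odd sum, acc = 1-4 = -3
i=2,m=2: even sum, acc = (-3)+4 = 1
i=2,m=3: odd sum, acc = 1-3 = -2
i=2,m=4: even sum, acc = (-2)+8 = 6
i=3,m=2: odd sum, acc = 6-2 = 4
i=3,m=3: even sum, acc = 4+9 = 13
i=3,m=4: odd sum, acc = 13-4 = 9
i=4,m=2: even sum, acc = 9+8 = 17
i=4,m=3: odd sum, acc = 17-3 = 14
i=4,m=4: even sum, acc = 14+16 = 30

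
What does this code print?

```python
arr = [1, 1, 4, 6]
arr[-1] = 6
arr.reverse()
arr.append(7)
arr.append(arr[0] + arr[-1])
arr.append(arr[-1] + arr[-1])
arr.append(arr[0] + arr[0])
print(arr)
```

[6, 4, 1, 1, 7, 13, 26, 12]

arr[-1] = 6 → [1, 1, 4, 6]
reverse → [6, 4, 1, 1]
append 7 → [6, 4, 1, 1, 7]
append arr[0]+arr[-1] = 6+7 = 13 → [6, 4, 1, 1, 7, 13]
append arr[-1]+arr[-1] = 13+13 = 26 → [6, 4, 1, 1, 7, 13, 26]
append arr[0]+arr[0] = 6+6 = 12 → [6, 4, 1, 1, 7, 13, 26, 12]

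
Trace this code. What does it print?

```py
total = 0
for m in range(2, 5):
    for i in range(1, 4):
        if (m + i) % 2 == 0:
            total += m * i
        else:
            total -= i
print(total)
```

14

m=2,i=1: odd sum, total = 0-1 = -1
m=2,i=2: even sum, total = (-1)+4 = 3
m=2,i=3: odd sum, total = 3-3 = 0
m=3,i=1: even sum, total = 0+3 = 3
m=3,i=2: odd sum, total = 3-2 = 1
m=3,i=3: even sum, total = 1+9 = 10
m=4,i=1: odd sum, total = 10-1 = 9
m=4,i=2: even sum, total = 9+8 = 17
m=4,i=3: odd sum, total = 17-3 = 14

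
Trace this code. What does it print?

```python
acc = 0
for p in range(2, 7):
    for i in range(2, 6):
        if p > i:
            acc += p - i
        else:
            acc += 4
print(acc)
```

60

p=2,i=2: not 2>2, acc = 0+4 = 4
p=2,i=3: not 2>3, acc = 4+4 = 8
p=2,i=4: not 2>4, acc = 8+4 = 12
p=2,i=5: not 2>5, acc = 12+4 = 16
p=3,i=2: 3>2, acc = 16+1 = 17
p=3,i=3: not 3>3, acc = 17+4 = 21
p=3,i=4: not 3>4, acc = 21+4 = 25
p=3,i=5: not 3>5, acc = 25+4 = 29
p=4,i=2: 4>2, acc = 29+2 = 31
p=4,i=3: 4>3, acc = 31+1 = 32
p=4,i=4: not 4>4, acc = 32+4 = 36
p=4,i=5: not 4>5, acc = 36+4 = 40
p=5,i=2: 5>2, acc = 40+3 = 43
p=5,i=3: 5>3, acc = 43+2 = 45
p=5,i=4: 5>4, acc = 45+1 = 46
p=5,i=5: not 5>5, acc = 46+4 = 50
p=6,i=2: 6>2, acc = 50+4 = 54
p=6,i=3: 6>3, acc = 54+3 = 57
p=6,i=4: 6>4, acc = 57+2 = 59
p=6,i=5: 6>5, acc = 59+1 = 60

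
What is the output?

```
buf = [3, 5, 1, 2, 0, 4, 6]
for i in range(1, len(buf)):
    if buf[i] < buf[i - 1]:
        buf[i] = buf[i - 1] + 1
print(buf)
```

[3, 5, 6, 7, 8, 9, 10]

i=1: 5>=3, unchanged → [3, 5, 1, 2, 0, 4, 6]
i=2: 1<5, buf[2] = 5+1 = 6 → [3, 5, 6, 2, 0, 4, 6]
i=3: 2<6, buf[3] = 6+1 = 7 → [3, 5, 6, 7, 0, 4, 6]
i=4: 0<7, buf[4] = 7+1 = 8 → [3, 5, 6, 7, 8, 4, 6]
i=5: 4<8, buf[5] = 8+1 = 9 → [3, 5, 6, 7, 8, 9, 6]
i=6: 6<9, buf[6] = 9+1 = 10 → [3, 5, 6, 7, 8, 9, 10]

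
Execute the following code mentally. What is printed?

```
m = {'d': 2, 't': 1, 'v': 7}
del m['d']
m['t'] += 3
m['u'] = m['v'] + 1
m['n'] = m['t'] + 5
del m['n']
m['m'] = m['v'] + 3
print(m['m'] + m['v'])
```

17

del 'd' → {'t': 1, 'v': 7}
m['t'] = 1+3 = 4 → {'t': 4, 'v': 7}
m['u'] = m['v']+1 = 8 → {'t': 4, 'v': 7, 'u': 8}
m['n'] = m['t']+5 = 9 → {'t': 4, 'v': 7, 'u': 8, 'n': 9}
del 'n' → {'t': 4, 'v': 7, 'u': 8}
m['m'] = m['v']+3 = 10 → {'t': 4, 'v': 7, 'u': 8, 'm': 10}
m['m']+m['v'] = 10+7 = 17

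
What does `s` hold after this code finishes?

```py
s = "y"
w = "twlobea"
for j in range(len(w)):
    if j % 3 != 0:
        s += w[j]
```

'ywlbe'

j=0: skip
j=1: add 'w' → 'yw'
j=2: add 'l' → 'ywl'
j=3: skip
j=4: add 'b' → 'ywlb'
j=5: add 'e' → 'ywlbe'
j=6: skip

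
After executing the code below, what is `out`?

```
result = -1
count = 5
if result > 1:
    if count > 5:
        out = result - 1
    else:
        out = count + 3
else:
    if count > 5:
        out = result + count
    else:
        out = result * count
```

-5

result=-1, count=5
result > 1 is False; count > 5 is False
→ out = result * count = -5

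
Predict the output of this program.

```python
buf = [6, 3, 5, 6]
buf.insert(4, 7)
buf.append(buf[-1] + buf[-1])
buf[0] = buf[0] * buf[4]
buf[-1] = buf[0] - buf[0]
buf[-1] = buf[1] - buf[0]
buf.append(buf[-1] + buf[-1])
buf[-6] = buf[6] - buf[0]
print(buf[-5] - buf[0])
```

insert 7 at 4 → [6, 3, 5, 6, 7]
append buf[-1]+buf[-1] = 7+7 = 14 → [6, 3, 5, 6, 7, 14]
buf[0] = buf[0]*buf[4] = 6*7 = 42 → [42, 3, 5, 6, 7, 14]
buf[-1] = buf[0]-buf[0] = 42-42 = 0 → [42, 3, 5, 6, 7, 0]
buf[-1] = buf[1]-buf[0] = 3-42 = -39 → [42, 3, 5, 6, 7, -39]
append buf[-1]+buf[-1] = (-39)+(-39) = -78 → [42, 3, 5, 6, 7, -39, -78]
buf[-6] = buf[6]-buf[0] = (-78)-42 = -120 → [42, -120, 5, 6, 7, -39, -78]
buf[-5]-buf[0] = 5-42 = -37

-37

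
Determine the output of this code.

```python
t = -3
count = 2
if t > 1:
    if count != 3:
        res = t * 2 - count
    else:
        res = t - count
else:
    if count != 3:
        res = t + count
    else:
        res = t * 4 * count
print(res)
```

t=-3, count=2
t > 1 is False; count != 3 is True
→ res = t + count = -1

-1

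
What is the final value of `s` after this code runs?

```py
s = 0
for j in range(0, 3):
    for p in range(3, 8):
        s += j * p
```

j=0,p=3: s = 0+0 = 0
j=0,p=4: s = 0+0 = 0
j=0,p=5: s = 0+0 = 0
j=0,p=6: s = 0+0 = 0
j=0,p=7: s = 0+0 = 0
j=1,p=3: s = 0+3 = 3
j=1,p=4: s = 3+4 = 7
j=1,p=5: s = 7+5 = 12
j=1,p=6: s = 12+6 = 18
j=1,p=7: s = 18+7 = 25
j=2,p=3: s = 25+6 = 31
j=2,p=4: s = 31+8 = 39
j=2,p=5: s = 39+10 = 49
j=2,p=6: s = 49+12 = 61
j=2,p=7: s = 61+14 = 75

75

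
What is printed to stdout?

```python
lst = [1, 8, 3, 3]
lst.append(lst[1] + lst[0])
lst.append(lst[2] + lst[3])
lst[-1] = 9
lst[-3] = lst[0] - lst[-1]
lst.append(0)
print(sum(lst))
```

append lst[1]+lst[0] = 8+1 = 9 → [1, 8, 3, 3, 9]
append lst[2]+lst[3] = 3+3 = 6 → [1, 8, 3, 3, 9, 6]
lst[-1] = 9 → [1, 8, 3, 3, 9, 9]
lst[-3] = lst[0]-lst[-1] = 1-9 = -8 → [1, 8, 3, -8, 9, 9]
append 0 → [1, 8, 3, -8, 9, 9, 0]
sum = 22

22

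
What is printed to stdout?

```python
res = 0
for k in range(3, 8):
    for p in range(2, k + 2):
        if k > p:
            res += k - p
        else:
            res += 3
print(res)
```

65

k=3,p=2: 3>2, res = 0+1 = 1
k=3,p=3: not 3>3, res = 1+3 = 4
k=3,p=4: not 3>4, res = 4+3 = 7
k=4,p=2: 4>2, res = 7+2 = 9
k=4,p=3: 4>3, res = 9+1 = 10
k=4,p=4: not 4>4, res = 10+3 = 13
k=4,p=5: not 4>5, res = 13+3 = 16
k=5,p=2: 5>2, res = 16+3 = 19
k=5,p=3: 5>3, res = 19+2 = 21
k=5,p=4: 5>4, res = 21+1 = 22
k=5,p=5: not 5>5, res = 22+3 = 25
k=5,p=6: not 5>6, res = 25+3 = 28
k=6,p=2: 6>2, res = 28+4 = 32
k=6,p=3: 6>3, res = 32+3 = 35
k=6,p=4: 6>4, res = 35+2 = 37
k=6,p=5: 6>5, res = 37+1 = 38
k=6,p=6: not 6>6, res = 38+3 = 41
k=6,p=7: not 6>7, res = 41+3 = 44
k=7,p=2: 7>2, res = 44+5 = 49
k=7,p=3: 7>3, res = 49+4 = 53
k=7,p=4: 7>4, res = 53+3 = 56
k=7,p=5: 7>5, res = 56+2 = 58
k=7,p=6: 7>6, res = 58+1 = 59
k=7,p=7: not 7>7, res = 59+3 = 62
k=7,p=8: not 7>8, res = 62+3 = 65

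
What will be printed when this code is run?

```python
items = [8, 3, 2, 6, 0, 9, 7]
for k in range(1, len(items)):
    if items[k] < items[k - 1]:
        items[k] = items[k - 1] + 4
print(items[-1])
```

k=1: 3<8, items[1] = 8+4 = 12 → [8, 12, 2, 6, 0, 9, 7]
k=2: 2<12, items[2] = 12+4 = 16 → [8, 12, 16, 6, 0, 9, 7]
k=3: 6<16, items[3] = 16+4 = 20 → [8, 12, 16, 20, 0, 9, 7]
k=4: 0<20, items[4] = 20+4 = 24 → [8, 12, 16, 20, 24, 9, 7]
k=5: 9<24, items[5] = 24+4 = 28 → [8, 12, 16, 20, 24, 28, 7]
k=6: 7<28, items[6] = 28+4 = 32 → [8, 12, 16, 20, 24, 28, 32]

32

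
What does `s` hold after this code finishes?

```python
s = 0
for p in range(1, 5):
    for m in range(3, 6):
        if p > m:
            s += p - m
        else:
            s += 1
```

12

p=1,m=3: not 1>3, s = 0+1 = 1
p=1,m=4: not 1>4, s = 1+1 = 2
p=1,m=5: not 1>5, s = 2+1 = 3
p=2,m=3: not 2>3, s = 3+1 = 4
p=2,m=4: not 2>4, s = 4+1 = 5
p=2,m=5: not 2>5, s = 5+1 = 6
p=3,m=3: not 3>3, s = 6+1 = 7
p=3,m=4: not 3>4, s = 7+1 = 8
p=3,m=5: not 3>5, s = 8+1 = 9
p=4,m=3: 4>3, s = 9+1 = 10
p=4,m=4: not 4>4, s = 10+1 = 11
p=4,m=5: not 4>5, s = 11+1 = 12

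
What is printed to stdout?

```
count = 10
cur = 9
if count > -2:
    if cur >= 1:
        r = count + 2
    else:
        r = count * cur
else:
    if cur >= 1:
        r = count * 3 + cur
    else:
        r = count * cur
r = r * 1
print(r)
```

12

count=10, cur=9
count > -2 is True; cur >= 1 is True
→ r = count + 2 = 12
r = 12*1 = 12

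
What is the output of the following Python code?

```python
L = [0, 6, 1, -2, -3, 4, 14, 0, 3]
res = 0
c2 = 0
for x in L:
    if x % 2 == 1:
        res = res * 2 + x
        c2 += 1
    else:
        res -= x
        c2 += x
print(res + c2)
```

-50

x=0: not odd, res = 0-0 = 0; c2=0
x=6: not odd, res = 0-6 = -6; c2=6
x=1: odd, res = (-6)*2+1 = -11; c2=7
x=-2: not odd, res = (-11)-(-2) = -9; c2=5
x=-3: odd, res = (-9)*2+(-3) = -21; c2=6
x=4: not odd, res = (-21)-4 = -25; c2=10
x=14: not odd, res = (-25)-14 = -39; c2=24
x=0: not odd, res = (-39)-0 = -39; c2=24
x=3: odd, res = (-39)*2+3 = -75; c2=25
res+c2 = (-75)+25 = -50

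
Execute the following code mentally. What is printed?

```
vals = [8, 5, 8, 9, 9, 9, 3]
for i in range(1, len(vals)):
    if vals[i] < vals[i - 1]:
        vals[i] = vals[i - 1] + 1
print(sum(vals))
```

i=1: 5<8, vals[1] = 8+1 = 9 → [8, 9, 8, 9, 9, 9, 3]
i=2: 8<9, vals[2] = 9+1 = 10 → [8, 9, 10, 9, 9, 9, 3]
i=3: 9<10, vals[3] = 10+1 = 11 → [8, 9, 10, 11, 9, 9, 3]
i=4: 9<11, vals[4] = 11+1 = 12 → [8, 9, 10, 11, 12, 9, 3]
i=5: 9<12, vals[5] = 12+1 = 13 → [8, 9, 10, 11, 12, 13, 3]
i=6: 3<13, vals[6] = 13+1 = 14 → [8, 9, 10, 11, 12, 13, 14]
sum = 77

77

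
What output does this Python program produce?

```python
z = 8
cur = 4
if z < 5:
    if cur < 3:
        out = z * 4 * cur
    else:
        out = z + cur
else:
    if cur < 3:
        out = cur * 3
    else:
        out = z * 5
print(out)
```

40

z=8, cur=4
z < 5 is False; cur < 3 is False
→ out = z * 5 = 40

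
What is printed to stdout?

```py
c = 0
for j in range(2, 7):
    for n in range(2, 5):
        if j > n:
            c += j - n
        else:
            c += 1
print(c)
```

25

j=2,n=2: not 2>2, c = 0+1 = 1
j=2,n=3: not 2>3, c = 1+1 = 2
j=2,n=4: not 2>4, c = 2+1 = 3
j=3,n=2: 3>2, c = 3+1 = 4
j=3,n=3: not 3>3, c = 4+1 = 5
j=3,n=4: not 3>4, c = 5+1 = 6
j=4,n=2: 4>2, c = 6+2 = 8
j=4,n=3: 4>3, c = 8+1 = 9
j=4,n=4: not 4>4, c = 9+1 = 10
j=5,n=2: 5>2, c = 10+3 = 13
j=5,n=3: 5>3, c = 13+2 = 15
j=5,n=4: 5>4, c = 15+1 = 16
j=6,n=2: 6>2, c = 16+4 = 20
j=6,n=3: 6>3, c = 20+3 = 23
j=6,n=4: 6>4, c = 23+2 = 25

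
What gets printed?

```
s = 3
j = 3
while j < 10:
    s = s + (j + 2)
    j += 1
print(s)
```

59

j=3: s = 3+5 = 8
j=4: s = 8+6 = 14
j=5: s = 14+7 = 21
j=6: s = 21+8 = 29
j=7: s = 29+9 = 38
j=8: s = 38+10 = 48
j=9: s = 48+11 = 59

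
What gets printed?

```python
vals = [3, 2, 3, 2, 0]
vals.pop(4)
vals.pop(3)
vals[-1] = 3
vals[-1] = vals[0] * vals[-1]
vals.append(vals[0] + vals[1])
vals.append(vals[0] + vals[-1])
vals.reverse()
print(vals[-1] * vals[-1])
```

9

pop(4) removes 0 → [3, 2, 3, 2]
pop(3) removes 2 → [3, 2, 3]
vals[-1] = 3 → [3, 2, 3]
vals[-1] = vals[0]*vals[-1] = 3*3 = 9 → [3, 2, 9]
append vals[0]+vals[1] = 3+2 = 5 → [3, 2, 9, 5]
append vals[0]+vals[-1] = 3+5 = 8 → [3, 2, 9, 5, 8]
reverse → [8, 5, 9, 2, 3]
vals[-1]*vals[-1] = 3*3 = 9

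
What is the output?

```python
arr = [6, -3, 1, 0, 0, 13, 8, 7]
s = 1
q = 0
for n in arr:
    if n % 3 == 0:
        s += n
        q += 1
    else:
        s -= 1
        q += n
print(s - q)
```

n=6: %3==0, s = 1+6 = 7; q=1
n=-3: %3==0, s = 7+(-3) = 4; q=2
n=1: not %3==0, s = 4-1 = 3; q=3
n=0: %3==0, s = 3+0 = 3; q=4
n=0: %3==0, s = 3+0 = 3; q=5
n=13: not %3==0, s = 3-1 = 2; q=18
n=8: not %3==0, s = 2-1 = 1; q=26
n=7: not %3==0, s = 1-1 = 0; q=33
s-q = 0-33 = -33

-33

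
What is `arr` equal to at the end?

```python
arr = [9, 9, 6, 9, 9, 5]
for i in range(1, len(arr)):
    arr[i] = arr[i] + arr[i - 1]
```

i=1: arr[1] = 9+9 = 18 → [9, 18, 6, 9, 9, 5]
i=2: arr[2] = 6+18 = 24 → [9, 18, 24, 9, 9, 5]
i=3: arr[3] = 9+24 = 33 → [9, 18, 24, 33, 9, 5]
i=4: arr[4] = 9+33 = 42 → [9, 18, 24, 33, 42, 5]
i=5: arr[5] = 5+42 = 47 → [9, 18, 24, 33, 42, 47]

[9, 18, 24, 33, 42, 47]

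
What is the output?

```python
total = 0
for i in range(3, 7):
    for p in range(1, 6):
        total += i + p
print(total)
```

i=3,p=1: total = 0+4 = 4
i=3,p=2: total = 4+5 = 9
i=3,p=3: total = 9+6 = 15
i=3,p=4: total = 15+7 = 22
i=3,p=5: total = 22+8 = 30
i=4,p=1: total = 30+5 = 35
i=4,p=2: total = 35+6 = 41
i=4,p=3: total = 41+7 = 48
i=4,p=4: total = 48+8 = 56
i=4,p=5: total = 56+9 = 65
i=5,p=1: total = 65+6 = 71
i=5,p=2: total = 71+7 = 78
i=5,p=3: total = 78+8 = 86
i=5,p=4: total = 86+9 = 95
i=5,p=5: total = 95+10 = 105
i=6,p=1: total = 105+7 = 112
i=6,p=2: total = 112+8 = 120
i=6,p=3: total = 120+9 = 129
i=6,p=4: total = 129+10 = 139
i=6,p=5: total = 139+11 = 150

150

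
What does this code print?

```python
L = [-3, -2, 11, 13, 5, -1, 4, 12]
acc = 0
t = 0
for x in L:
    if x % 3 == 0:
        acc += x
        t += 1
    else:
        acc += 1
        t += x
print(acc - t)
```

-17

x=-3: %3==0, acc = 0+(-3) = -3; t=1
x=-2: not %3==0, acc = (-3)+1 = -2; t=-1
x=11: not %3==0, acc = (-2)+1 = -1; t=10
x=13: not %3==0, acc = (-1)+1 = 0; t=23
x=5: not %3==0, acc = 0+1 = 1; t=28
x=-1: not %3==0, acc = 1+1 = 2; t=27
x=4: not %3==0, acc = 2+1 = 3; t=31
x=12: %3==0, acc = 3+12 = 15; t=32
acc-t = 15-32 = -17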